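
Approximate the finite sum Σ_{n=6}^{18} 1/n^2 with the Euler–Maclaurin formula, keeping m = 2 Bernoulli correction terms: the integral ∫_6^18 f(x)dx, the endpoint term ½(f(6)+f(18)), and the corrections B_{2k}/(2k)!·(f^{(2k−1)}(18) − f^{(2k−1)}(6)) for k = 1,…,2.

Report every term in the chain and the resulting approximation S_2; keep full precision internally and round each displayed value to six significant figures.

S_2 ≈ 0.127282

∫_6^18 1/x^2 dx evaluates to 0.111111.
Endpoint term: (f(6) + f(18))/2 = (0.0277778 + 0.00308642)/2 = 0.0154321.
Integral + boundary = 0.126543.
Order-1 term: 1/12 · (-0.000342936 − (-0.00925926)) = 0.000743027.
After k=1: 0.127286.
Order-2 term: −1/720 · (-1.27013e-05 − (-0.00308642)) = -4.26905e-06.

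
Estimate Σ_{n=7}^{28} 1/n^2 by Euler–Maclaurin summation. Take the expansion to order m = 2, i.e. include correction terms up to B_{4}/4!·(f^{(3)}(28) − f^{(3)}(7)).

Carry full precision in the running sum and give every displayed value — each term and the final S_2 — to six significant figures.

The integral term ∫_7^28 1/x^2 dx = 0.107143.
½[f(7) + f(28)] = ½[0.0204082 + 0.00127551] = 0.0108418.
Integral + boundary = 0.117985.
k=1: B_{2}/(2)! × [f^{(1)}(28) − f^{(1)}(7)] = 1/12 × (-9.11079e-05 − (-0.00583090)) = 0.000478316.
After k=1: 0.118463.
k=2: B_{4}/(4)! × [f^{(3)}(28) − f^{(3)}(7)] = −1/720 × (-1.39451e-06 − (-0.00142798)) = -1.98136e-06.

S_2 ≈ 0.118461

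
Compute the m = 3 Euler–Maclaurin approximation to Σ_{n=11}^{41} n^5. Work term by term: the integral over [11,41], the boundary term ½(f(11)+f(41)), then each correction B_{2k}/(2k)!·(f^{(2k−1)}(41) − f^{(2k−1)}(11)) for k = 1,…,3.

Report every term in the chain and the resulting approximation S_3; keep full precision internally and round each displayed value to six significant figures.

Integral: ∫_11^41 x^5 dx = 7.91389e+08.
½[f(11) + f(41)] = ½[161051 + 1.15856e+08] = 5.80086e+07.
Running total after boundary: 8.49397e+08.
Order-1 term: 1/12 · (1.41288e+07 − 73205.0) = 1.17130e+06.
After k=1: 8.50569e+08.
Order-2 term: −1/720 · (100860 − 7260.00) = -130.000.
After k=2: 8.50569e+08.
Order-3 term: 1/30240 · (120.000 − 120.000) = 0.00000.

S_3 ≈ 8.50569e+08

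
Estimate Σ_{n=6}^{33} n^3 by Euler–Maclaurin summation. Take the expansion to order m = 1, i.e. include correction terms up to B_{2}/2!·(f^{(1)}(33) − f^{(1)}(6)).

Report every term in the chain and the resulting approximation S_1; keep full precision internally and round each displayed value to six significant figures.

S_1 ≈ 314496

∫_6^33 x^3 dx evaluates to 296156.
Endpoint term: (f(6) + f(33))/2 = (216.000 + 35937.0)/2 = 18076.5.
Integral + boundary = 314233.
Correction k=1: B_{2}/2! · (f^{(1)}(33) − f^{(1)}(6)) = 1/12 · (3267.00 − 108.000) = 263.250.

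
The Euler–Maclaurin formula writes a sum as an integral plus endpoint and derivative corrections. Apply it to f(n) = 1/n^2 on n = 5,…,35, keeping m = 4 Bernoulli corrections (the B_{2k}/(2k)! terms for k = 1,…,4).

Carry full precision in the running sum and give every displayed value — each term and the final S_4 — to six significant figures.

The integral term ∫_5^35 1/x^2 dx = 0.171429.
½[f(5) + f(35)] = ½[0.0400000 + 0.000816327] = 0.0204082.
Integral + boundary = 0.191837.
Order-1 term: 1/12 · (-4.66472e-05 − (-0.0160000)) = 0.00132945.
Partial sum through k=1: 0.193166.
Order-2 term: −1/720 · (-4.56952e-07 − (-0.00768000)) = -1.06660e-05.
Partial sum through k=2: 0.193156.
Order-3 term: 1/30240 · (-1.11907e-08 − (-0.00921600)) = 3.04762e-07.
Partial sum through k=3: 0.193156.
Order-4 term: −1/1209600 · (-5.11574e-10 − (-0.0206438)) = -1.70667e-08.

S_4 ≈ 0.193156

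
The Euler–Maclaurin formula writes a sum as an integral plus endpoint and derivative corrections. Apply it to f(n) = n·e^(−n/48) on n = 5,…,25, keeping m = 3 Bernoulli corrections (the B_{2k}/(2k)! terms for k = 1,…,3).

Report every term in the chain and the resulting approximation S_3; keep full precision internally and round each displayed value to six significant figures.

∫_5^25 x·e^(−x/48) dx evaluates to 210.870.
Endpoint term: (f(5) + f(25))/2 = (4.50538 + 14.8506)/2 = 9.67800.
Running total after boundary: 220.548.
Correction k=1: B_{2}/2! · (f^{(1)}(25) − f^{(1)}(5)) = 1/12 · (0.284637 − 0.807213) = -0.0435480.
Partial sum through k=1: 220.505.
Correction k=2: B_{4}/4! · (f^{(3)}(25) − f^{(3)}(5)) = −1/720 · (0.000639187 − 0.00113254) = 6.85207e-07.
Partial sum through k=2: 220.505.
Correction k=3: B_{6}/6! · (f^{(5)}(25) − f^{(5)}(5)) = 1/30240 · (5.01230e-07 − 8.31041e-07) = -1.09065e-11.

S_3 ≈ 220.505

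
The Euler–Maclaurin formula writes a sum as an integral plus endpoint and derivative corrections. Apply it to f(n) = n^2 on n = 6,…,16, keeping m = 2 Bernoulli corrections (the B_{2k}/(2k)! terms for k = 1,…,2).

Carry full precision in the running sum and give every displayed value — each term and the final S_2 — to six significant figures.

Integral: ∫_6^16 x^2 dx = 1293.33.
½[f(6) + f(16)] = ½[36.0000 + 256.000] = 146.000.
So far: 1439.33.
k=1: B_{2}/(2)! × [f^{(1)}(16) − f^{(1)}(6)] = 1/12 × (32.0000 − 12.0000) = 1.66667.
Partial sum through k=1: 1441.00.
k=2: B_{4}/(4)! × [f^{(3)}(16) − f^{(3)}(6)] = −1/720 × (0.00000 − 0.00000) = 0.00000.

S_2 ≈ 1441.00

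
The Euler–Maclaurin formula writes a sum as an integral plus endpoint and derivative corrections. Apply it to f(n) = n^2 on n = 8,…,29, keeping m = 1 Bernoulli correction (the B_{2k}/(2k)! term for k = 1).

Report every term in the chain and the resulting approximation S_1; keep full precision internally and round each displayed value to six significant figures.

The integral term ∫_8^29 x^2 dx = 7959.00.
Boundary: ½(f(8) + f(29)) = ½(64.0000 + 841.000) = 452.500.
Integral + boundary = 8411.50.
k=1: B_{2}/(2)! × [f^{(1)}(29) − f^{(1)}(8)] = 1/12 × (58.0000 − 16.0000) = 3.50000.

S_1 ≈ 8415.00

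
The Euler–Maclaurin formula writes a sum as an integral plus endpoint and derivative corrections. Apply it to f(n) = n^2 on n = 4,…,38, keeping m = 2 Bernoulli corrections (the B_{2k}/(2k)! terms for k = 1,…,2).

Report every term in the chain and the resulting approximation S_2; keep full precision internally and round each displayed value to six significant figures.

The integral term ∫_4^38 x^2 dx = 18269.3.
Endpoint term: (f(4) + f(38))/2 = (16.0000 + 1444.00)/2 = 730.000.
Integral + boundary = 18999.3.
Order-1 term: 1/12 · (76.0000 − 8.00000) = 5.66667.
After k=1: 19005.0.
Order-2 term: −1/720 · (0.00000 − 0.00000) = 0.00000.

S_2 ≈ 19005.0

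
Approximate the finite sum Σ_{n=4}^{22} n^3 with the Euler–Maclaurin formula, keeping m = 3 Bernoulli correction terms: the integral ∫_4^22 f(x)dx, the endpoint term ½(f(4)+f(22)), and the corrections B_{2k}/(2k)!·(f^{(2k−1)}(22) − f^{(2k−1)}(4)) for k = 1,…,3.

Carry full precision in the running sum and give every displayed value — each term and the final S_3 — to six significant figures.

S_3 ≈ 63973.0

∫_4^22 x^3 dx evaluates to 58500.0.
Endpoint term: (f(4) + f(22))/2 = (64.0000 + 10648.0)/2 = 5356.00.
Running total after boundary: 63856.0.
Correction k=1: B_{2}/2! · (f^{(1)}(22) − f^{(1)}(4)) = 1/12 · (1452.00 − 48.0000) = 117.000.
Partial sum through k=1: 63973.0.
Correction k=2: B_{4}/4! · (f^{(3)}(22) − f^{(3)}(4)) = −1/720 · (6.00000 − 6.00000) = 0.00000.
Partial sum through k=2: 63973.0.
Correction k=3: B_{6}/6! · (f^{(5)}(22) − f^{(5)}(4)) = 1/30240 · (0.00000 − 0.00000) = 0.00000.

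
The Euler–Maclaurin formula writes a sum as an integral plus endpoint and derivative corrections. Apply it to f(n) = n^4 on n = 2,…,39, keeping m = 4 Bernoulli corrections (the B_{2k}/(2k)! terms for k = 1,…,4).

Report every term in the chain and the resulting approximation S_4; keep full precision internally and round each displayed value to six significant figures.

S_4 ≈ 1.92213e+07

∫_2^39 x^4 dx evaluates to 1.80448e+07.
Boundary: ½(f(2) + f(39)) = ½(16.0000 + 2.31344e+06) = 1.15673e+06.
So far: 1.92016e+07.
Correction k=1: B_{2}/2! · (f^{(1)}(39) − f^{(1)}(2)) = 1/12 · (237276 − 32.0000) = 19770.3.
Partial sum through k=1: 1.92213e+07.
Correction k=2: B_{4}/4! · (f^{(3)}(39) − f^{(3)}(2)) = −1/720 · (936.000 − 48.0000) = -1.23333.
Partial sum through k=2: 1.92213e+07.
Correction k=3: B_{6}/6! · (f^{(5)}(39) − f^{(5)}(2)) = 1/30240 · (0.00000 − 0.00000) = 0.00000.
Partial sum through k=3: 1.92213e+07.
Correction k=4: B_{8}/8! · (f^{(7)}(39) − f^{(7)}(2)) = −1/1209600 · (0.00000 − 0.00000) = 0.00000.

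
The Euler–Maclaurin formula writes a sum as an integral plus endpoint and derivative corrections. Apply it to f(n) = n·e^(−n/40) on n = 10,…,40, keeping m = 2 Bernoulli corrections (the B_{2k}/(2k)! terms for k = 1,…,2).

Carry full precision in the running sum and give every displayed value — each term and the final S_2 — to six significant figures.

Integral: ∫_10^40 x·e^(−x/40) dx = 380.387.
Endpoint term: (f(10) + f(40))/2 = (7.78801 + 14.7152)/2 = 11.2516.
Running total after boundary: 391.639.
Correction k=1: B_{2}/2! · (f^{(1)}(40) − f^{(1)}(10)) = 1/12 · (0.00000 − 0.584101) = -0.0486750.
After k=1: 391.590.
Correction k=2: B_{4}/4! · (f^{(3)}(40) − f^{(3)}(10)) = −1/720 · (0.000459849 − 0.00133856) = 1.22044e-06.

S_2 ≈ 391.590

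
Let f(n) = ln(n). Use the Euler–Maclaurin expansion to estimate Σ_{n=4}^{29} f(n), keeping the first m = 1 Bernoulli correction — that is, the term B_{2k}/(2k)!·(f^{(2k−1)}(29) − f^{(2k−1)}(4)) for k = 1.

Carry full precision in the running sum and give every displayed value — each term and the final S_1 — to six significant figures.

∫_4^29 ln(x) dx evaluates to 67.1064.
½[f(4) + f(29)] = ½[1.38629 + 3.36730] = 2.37680.
Running total after boundary: 69.4832.
Order-1 term: 1/12 · (0.0344828 − 0.250000) = -0.0179598.

S_1 ≈ 69.4652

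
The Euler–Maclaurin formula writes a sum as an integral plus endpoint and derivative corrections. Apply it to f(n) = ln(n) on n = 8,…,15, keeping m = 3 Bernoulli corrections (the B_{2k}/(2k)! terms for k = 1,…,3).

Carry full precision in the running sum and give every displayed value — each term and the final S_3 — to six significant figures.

S_3 ≈ 19.3741

∫_8^15 ln(x) dx evaluates to 16.9852.
Endpoint term: (f(8) + f(15))/2 = (2.07944 + 2.70805)/2 = 2.39375.
Integral + boundary = 19.3790.
Order-1 term: 1/12 · (0.0666667 − 0.125000) = -0.00486111.
After k=1: 19.3741.
Order-2 term: −1/720 · (0.000592593 − 0.00390625) = 4.60230e-06.
After k=2: 19.3741.
Order-3 term: 1/30240 · (3.16049e-05 − 0.000732422) = -2.31752e-08.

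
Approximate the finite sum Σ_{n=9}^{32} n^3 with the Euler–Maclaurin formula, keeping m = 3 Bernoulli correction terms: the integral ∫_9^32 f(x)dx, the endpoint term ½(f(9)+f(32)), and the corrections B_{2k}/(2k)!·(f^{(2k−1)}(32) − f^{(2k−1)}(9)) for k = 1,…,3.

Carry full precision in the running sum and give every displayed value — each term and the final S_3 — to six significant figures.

∫_9^32 x^3 dx evaluates to 260504.
½[f(9) + f(32)] = ½[729.000 + 32768.0] = 16748.5.
Integral + boundary = 277252.
Correction k=1: B_{2}/2! · (f^{(1)}(32) − f^{(1)}(9)) = 1/12 · (3072.00 − 243.000) = 235.750.
Running total after k=1: 277488.
Correction k=2: B_{4}/4! · (f^{(3)}(32) − f^{(3)}(9)) = −1/720 · (6.00000 − 6.00000) = 0.00000.
Running total after k=2: 277488.
Correction k=3: B_{6}/6! · (f^{(5)}(32) − f^{(5)}(9)) = 1/30240 · (0.00000 − 0.00000) = 0.00000.

S_3 ≈ 277488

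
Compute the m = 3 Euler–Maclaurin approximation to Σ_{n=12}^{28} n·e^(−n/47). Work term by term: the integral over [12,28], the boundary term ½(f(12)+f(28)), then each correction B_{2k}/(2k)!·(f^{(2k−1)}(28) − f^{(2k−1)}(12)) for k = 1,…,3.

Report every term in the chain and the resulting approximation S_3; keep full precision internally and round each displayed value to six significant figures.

Integral: ∫_12^28 x·e^(−x/47) dx = 205.347.
½[f(12) + f(28)] = ½[9.29603 + 15.4323] = 12.3641.
So far: 217.711.
Correction k=1: B_{2}/2! · (f^{(1)}(28) − f^{(1)}(12)) = 1/12 · (0.222806 − 0.576881) = -0.0295063.
Running total after k=1: 217.682.
Correction k=2: B_{4}/4! · (f^{(3)}(28) − f^{(3)}(12)) = −1/720 · (0.000599869 − 0.000962526) = 5.03691e-07.
Running total after k=2: 217.682.
Correction k=3: B_{6}/6! · (f^{(5)}(28) − f^{(5)}(12)) = 1/30240 · (4.97453e-07 − 7.53237e-07) = -8.45846e-12.

S_3 ≈ 217.682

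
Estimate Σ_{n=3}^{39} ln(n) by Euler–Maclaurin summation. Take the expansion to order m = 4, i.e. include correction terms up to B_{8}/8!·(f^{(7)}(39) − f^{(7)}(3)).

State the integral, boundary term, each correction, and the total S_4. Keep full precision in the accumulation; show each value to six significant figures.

S_4 ≈ 105.939

Integral: ∫_3^39 ln(x) dx = 103.583.
½[f(3) + f(39)] = ½[1.09861 + 3.66356] = 2.38109.
Integral + boundary = 105.964.
Order-1 term: 1/12 · (0.0256410 − 0.333333) = -0.0256410.
Running total after k=1: 105.939.
Order-2 term: −1/720 · (3.37160e-05 − 0.0740741) = 0.000102834.
Running total after k=2: 105.939.
Order-3 term: 1/30240 · (2.66004e-07 − 0.0987654) = -3.26604e-06.
Running total after k=3: 105.939.
Order-4 term: −1/1209600 · (5.24663e-09 − 0.329218) = 2.72171e-07.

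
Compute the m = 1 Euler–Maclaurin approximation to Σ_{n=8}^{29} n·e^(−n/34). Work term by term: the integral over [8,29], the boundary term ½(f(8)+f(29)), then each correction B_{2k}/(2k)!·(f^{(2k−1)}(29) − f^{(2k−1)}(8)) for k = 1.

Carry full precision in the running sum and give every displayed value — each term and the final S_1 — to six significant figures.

The integral term ∫_8^29 x·e^(−x/34) dx = 215.769.
½[f(8) + f(29)] = ½[6.32271 + 12.3586] = 9.34067.
So far: 225.110.
k=1: B_{2}/(2)! × [f^{(1)}(29) − f^{(1)}(8)] = 1/12 × (0.0626705 − 0.604376) = -0.0451422.

S_1 ≈ 225.065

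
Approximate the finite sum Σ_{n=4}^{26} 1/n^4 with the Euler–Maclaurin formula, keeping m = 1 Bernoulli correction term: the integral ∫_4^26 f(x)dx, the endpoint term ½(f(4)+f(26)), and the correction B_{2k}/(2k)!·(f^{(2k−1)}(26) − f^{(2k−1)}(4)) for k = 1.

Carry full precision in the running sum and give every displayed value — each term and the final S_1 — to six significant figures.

S_1 ≈ 0.00746908

The integral term ∫_4^26 1/x^4 dx = 0.00518937.
Endpoint term: (f(4) + f(26))/2 = (0.00390625 + 2.18830e-06)/2 = 0.00195422.
Running total after boundary: 0.00714359.
Correction k=1: B_{2}/2! · (f^{(1)}(26) − f^{(1)}(4)) = 1/12 · (-3.36661e-07 − (-0.00390625)) = 0.000325493.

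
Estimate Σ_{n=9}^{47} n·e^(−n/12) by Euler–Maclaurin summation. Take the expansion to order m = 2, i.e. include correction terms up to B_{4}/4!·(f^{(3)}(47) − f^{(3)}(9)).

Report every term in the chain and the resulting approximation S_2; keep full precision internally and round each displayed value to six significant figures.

Integral: ∫_9^47 x·e^(−x/12) dx = 104.942.
½[f(9) + f(47)] = ½[4.25130 + 0.935645] = 2.59347.
Integral + boundary = 107.535.
k=1: B_{2}/(2)! × [f^{(1)}(47) − f^{(1)}(9)] = 1/12 × (-0.0580631 − 0.118092) = -0.0146796.
Partial sum through k=1: 107.521.
k=2: B_{4}/(4)! × [f^{(3)}(47) − f^{(3)}(9)] = −1/720 × (-0.000126725 − 0.00738073) = 1.04270e-05.

S_2 ≈ 107.521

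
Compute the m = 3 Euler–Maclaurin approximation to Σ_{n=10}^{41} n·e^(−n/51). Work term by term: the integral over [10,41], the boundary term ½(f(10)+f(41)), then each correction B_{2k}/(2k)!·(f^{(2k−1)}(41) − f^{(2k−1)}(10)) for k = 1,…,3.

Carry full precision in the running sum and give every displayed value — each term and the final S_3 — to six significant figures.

Integral: ∫_10^41 x·e^(−x/51) dx = 457.079.
Boundary: ½(f(10) + f(41)) = ½(8.21948 + 18.3504) = 13.2849.
Running total after boundary: 470.364.
k=1: B_{2}/(2)! × [f^{(1)}(41) − f^{(1)}(10)] = 1/12 × (0.0877589 − 0.660782) = -0.0477519.
Partial sum through k=1: 470.317.
k=2: B_{4}/(4)! × [f^{(3)}(41) − f^{(3)}(10)] = −1/720 × (0.000377893 − 0.000886073) = 7.05806e-07.
Partial sum through k=2: 470.317.
k=3: B_{6}/(6)! × [f^{(5)}(41) − f^{(5)}(10)] = 1/30240 × (2.77603e-07 − 5.83659e-07) = -1.01209e-11.

S_3 ≈ 470.317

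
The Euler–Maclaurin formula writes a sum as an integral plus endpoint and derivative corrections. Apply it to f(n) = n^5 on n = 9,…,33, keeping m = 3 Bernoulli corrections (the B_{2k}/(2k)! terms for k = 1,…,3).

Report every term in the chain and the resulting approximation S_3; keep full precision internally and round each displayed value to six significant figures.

∫_9^33 x^5 dx evaluates to 2.15156e+08.
½[f(9) + f(33)] = ½[59049.0 + 3.91354e+07] = 1.95972e+07.
Integral + boundary = 2.34753e+08.
Order-1 term: 1/12 · (5.92960e+06 − 32805.0) = 491400.
Partial sum through k=1: 2.35245e+08.
Order-2 term: −1/720 · (65340.0 − 4860.00) = -84.0000.
Partial sum through k=2: 2.35245e+08.
Order-3 term: 1/30240 · (120.000 − 120.000) = 0.00000.

S_3 ≈ 2.35245e+08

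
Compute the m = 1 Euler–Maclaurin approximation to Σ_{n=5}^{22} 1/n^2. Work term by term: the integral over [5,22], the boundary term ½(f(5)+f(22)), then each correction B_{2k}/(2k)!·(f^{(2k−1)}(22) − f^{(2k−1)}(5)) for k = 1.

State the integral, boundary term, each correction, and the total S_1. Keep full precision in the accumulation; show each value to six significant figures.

S_1 ≈ 0.176896

The integral term ∫_5^22 1/x^2 dx = 0.154545.
Boundary: ½(f(5) + f(22)) = ½(0.0400000 + 0.00206612) = 0.0210331.
So far: 0.175579.
Correction k=1: B_{2}/2! · (f^{(1)}(22) − f^{(1)}(5)) = 1/12 · (-0.000187829 − (-0.0160000)) = 0.00131768.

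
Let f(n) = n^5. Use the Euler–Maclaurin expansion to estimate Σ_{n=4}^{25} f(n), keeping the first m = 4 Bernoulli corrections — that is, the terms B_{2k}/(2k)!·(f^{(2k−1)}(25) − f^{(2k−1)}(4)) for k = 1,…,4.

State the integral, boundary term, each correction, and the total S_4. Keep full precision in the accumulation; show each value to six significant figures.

S_4 ≈ 4.57353e+07

Integral: ∫_4^25 x^5 dx = 4.06894e+07.
½[f(4) + f(25)] = ½[1024.00 + 9.76562e+06] = 4.88332e+06.
Running total after boundary: 4.55727e+07.
Order-1 term: 1/12 · (1.95312e+06 − 1280.00) = 162654.
Partial sum through k=1: 4.57354e+07.
Order-2 term: −1/720 · (37500.0 − 960.000) = -50.7500.
Partial sum through k=2: 4.57353e+07.
Order-3 term: 1/30240 · (120.000 − 120.000) = 0.00000.
Partial sum through k=3: 4.57353e+07.
Order-4 term: −1/1209600 · (0.00000 − 0.00000) = 0.00000.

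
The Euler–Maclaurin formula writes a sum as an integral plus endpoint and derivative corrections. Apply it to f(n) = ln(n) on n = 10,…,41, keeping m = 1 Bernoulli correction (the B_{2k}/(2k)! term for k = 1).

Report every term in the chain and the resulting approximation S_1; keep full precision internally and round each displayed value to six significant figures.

S_1 ≈ 101.232

The integral term ∫_10^41 ln(x) dx = 98.2306.
Endpoint term: (f(10) + f(41))/2 = (2.30259 + 3.71357)/2 = 3.00808.
Integral + boundary = 101.239.
k=1: B_{2}/(2)! × [f^{(1)}(41) − f^{(1)}(10)] = 1/12 × (0.0243902 − 0.100000) = -0.00630081.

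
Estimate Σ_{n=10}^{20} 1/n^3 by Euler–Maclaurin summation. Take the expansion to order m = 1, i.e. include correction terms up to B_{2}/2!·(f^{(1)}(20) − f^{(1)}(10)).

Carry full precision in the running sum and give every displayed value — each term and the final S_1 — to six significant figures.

∫_10^20 1/x^3 dx evaluates to 0.00375000.
Boundary: ½(f(10) + f(20)) = ½(0.00100000 + 0.000125000) = 0.000562500.
So far: 0.00431250.
Correction k=1: B_{2}/2! · (f^{(1)}(20) − f^{(1)}(10)) = 1/12 · (-1.87500e-05 − (-0.000300000)) = 2.34375e-05.

S_1 ≈ 0.00433594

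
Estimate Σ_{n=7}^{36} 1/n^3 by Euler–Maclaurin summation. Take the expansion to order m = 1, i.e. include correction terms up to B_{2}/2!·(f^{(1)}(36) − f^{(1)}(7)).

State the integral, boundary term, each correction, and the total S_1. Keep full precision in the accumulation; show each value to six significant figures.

S_1 ≈ 0.0113907

Integral: ∫_7^36 1/x^3 dx = 0.00981828.
Boundary: ½(f(7) + f(36)) = ½(0.00291545 + 2.14335e-05) = 0.00146844.
Integral + boundary = 0.0112867.
Correction k=1: B_{2}/2! · (f^{(1)}(36) − f^{(1)}(7)) = 1/12 · (-1.78612e-06 − (-0.00124948)) = 0.000103974.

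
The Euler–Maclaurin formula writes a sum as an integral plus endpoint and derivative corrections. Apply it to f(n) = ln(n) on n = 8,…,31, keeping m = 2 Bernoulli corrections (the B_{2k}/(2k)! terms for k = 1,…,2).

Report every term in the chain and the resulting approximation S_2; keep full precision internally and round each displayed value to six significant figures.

Integral: ∫_8^31 ln(x) dx = 66.8181.
Boundary: ½(f(8) + f(31)) = ½(2.07944 + 3.43399) = 2.75671.
Running total after boundary: 69.5748.
Order-1 term: 1/12 · (0.0322581 − 0.125000) = -0.00772849.
Running total after k=1: 69.5671.
Order-2 term: −1/720 · (6.71344e-05 − 0.00390625) = 5.33211e-06.

S_2 ≈ 69.5671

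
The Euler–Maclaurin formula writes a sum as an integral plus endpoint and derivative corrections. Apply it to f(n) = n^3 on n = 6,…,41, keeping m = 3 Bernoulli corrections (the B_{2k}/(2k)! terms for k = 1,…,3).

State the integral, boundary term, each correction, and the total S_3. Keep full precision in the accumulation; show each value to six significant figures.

Integral: ∫_6^41 x^3 dx = 706116.
Endpoint term: (f(6) + f(41))/2 = (216.000 + 68921.0)/2 = 34568.5.
So far: 740685.
k=1: B_{2}/(2)! × [f^{(1)}(41) − f^{(1)}(6)] = 1/12 × (5043.00 − 108.000) = 411.250.
Partial sum through k=1: 741096.
k=2: B_{4}/(4)! × [f^{(3)}(41) − f^{(3)}(6)] = −1/720 × (6.00000 − 6.00000) = 0.00000.
Partial sum through k=2: 741096.
k=3: B_{6}/(6)! × [f^{(5)}(41) − f^{(5)}(6)] = 1/30240 × (0.00000 − 0.00000) = 0.00000.

S_3 ≈ 741096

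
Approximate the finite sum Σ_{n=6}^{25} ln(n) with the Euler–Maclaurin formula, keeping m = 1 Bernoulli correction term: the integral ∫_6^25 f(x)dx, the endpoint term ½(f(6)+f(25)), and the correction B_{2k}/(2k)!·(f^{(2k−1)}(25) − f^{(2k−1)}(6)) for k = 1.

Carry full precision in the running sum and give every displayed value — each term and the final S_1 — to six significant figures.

S_1 ≈ 53.2161

∫_6^25 ln(x) dx evaluates to 50.7213.
½[f(6) + f(25)] = ½[1.79176 + 3.21888] = 2.50532.
Integral + boundary = 53.2267.
Order-1 term: 1/12 · (0.0400000 − 0.166667) = -0.0105556.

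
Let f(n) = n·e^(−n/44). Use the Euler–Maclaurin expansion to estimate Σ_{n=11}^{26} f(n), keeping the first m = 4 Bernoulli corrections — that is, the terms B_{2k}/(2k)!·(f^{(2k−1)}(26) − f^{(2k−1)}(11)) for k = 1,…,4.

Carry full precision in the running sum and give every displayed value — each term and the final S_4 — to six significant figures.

Integral: ∫_11^26 x·e^(−x/44) dx = 178.921.
½[f(11) + f(26)] = ½[8.56681 + 14.3994] = 11.4831.
Integral + boundary = 190.404.
Correction k=1: B_{2}/2! · (f^{(1)}(26) − f^{(1)}(11)) = 1/12 · (0.226564 − 0.584101) = -0.0297947.
Running total after k=1: 190.375.
Correction k=2: B_{4}/4! · (f^{(3)}(26) − f^{(3)}(11)) = −1/720 · (0.000689159 − 0.00110625) = 5.79295e-07.
Running total after k=2: 190.375.
Correction k=3: B_{6}/6! · (f^{(5)}(26) − f^{(5)}(11)) = 1/30240 · (6.51493e-07 − 9.86982e-07) = -1.10942e-11.
Running total after k=3: 190.375.
Correction k=4: B_{8}/8! · (f^{(7)}(26) − f^{(7)}(11)) = −1/1209600 · (4.89161e-10 − 7.24459e-10) = 1.94526e-16.

S_4 ≈ 190.375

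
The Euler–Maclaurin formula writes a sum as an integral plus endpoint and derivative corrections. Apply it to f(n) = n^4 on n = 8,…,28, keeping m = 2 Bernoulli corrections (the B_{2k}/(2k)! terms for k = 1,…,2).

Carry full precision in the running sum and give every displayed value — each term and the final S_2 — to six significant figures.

S_2 ≈ 3.75204e+06

Integral: ∫_8^28 x^4 dx = 3.43552e+06.
Boundary: ½(f(8) + f(28)) = ½(4096.00 + 614656) = 309376.
Integral + boundary = 3.74490e+06.
Correction k=1: B_{2}/2! · (f^{(1)}(28) − f^{(1)}(8)) = 1/12 · (87808.0 − 2048.00) = 7146.67.
After k=1: 3.75204e+06.
Correction k=2: B_{4}/4! · (f^{(3)}(28) − f^{(3)}(8)) = −1/720 · (672.000 − 192.000) = -0.666667.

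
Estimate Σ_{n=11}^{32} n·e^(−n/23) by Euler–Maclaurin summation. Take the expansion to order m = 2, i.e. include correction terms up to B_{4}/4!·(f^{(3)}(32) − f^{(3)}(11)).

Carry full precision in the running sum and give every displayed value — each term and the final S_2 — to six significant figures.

S_2 ≈ 177.416

Integral: ∫_11^32 x·e^(−x/23) dx = 170.061.
½[f(11) + f(32)] = ½[6.81847 + 7.96002] = 7.38924.
Integral + boundary = 177.451.
Correction k=1: B_{2}/2! · (f^{(1)}(32) − f^{(1)}(11)) = 1/12 · (-0.0973372 − 0.323405) = -0.0350619.
Partial sum through k=1: 177.416.
Correction k=2: B_{4}/4! · (f^{(3)}(32) − f^{(3)}(11)) = −1/720 · (0.000756454 − 0.00295487) = 3.05336e-06.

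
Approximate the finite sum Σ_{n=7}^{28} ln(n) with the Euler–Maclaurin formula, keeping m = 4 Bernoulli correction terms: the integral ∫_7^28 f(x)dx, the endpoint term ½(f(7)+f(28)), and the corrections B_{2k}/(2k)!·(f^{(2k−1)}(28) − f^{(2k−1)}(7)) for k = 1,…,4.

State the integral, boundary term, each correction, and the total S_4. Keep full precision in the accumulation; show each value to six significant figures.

Integral: ∫_7^28 ln(x) dx = 58.6804.
Endpoint term: (f(7) + f(28))/2 = (1.94591 + 3.33220)/2 = 2.63906.
So far: 61.3194.
Correction k=1: B_{2}/2! · (f^{(1)}(28) − f^{(1)}(7)) = 1/12 · (0.0357143 − 0.142857) = -0.00892857.
Partial sum through k=1: 61.3105.
Correction k=2: B_{4}/4! · (f^{(3)}(28) − f^{(3)}(7)) = −1/720 · (9.11079e-05 − 0.00583090) = 7.97194e-06.
Partial sum through k=2: 61.3105.
Correction k=3: B_{6}/6! · (f^{(5)}(28) − f^{(5)}(7)) = 1/30240 · (1.39451e-06 − 0.00142798) = -4.71753e-08.
Partial sum through k=3: 61.3105.
Correction k=4: B_{8}/8! · (f^{(7)}(28) − f^{(7)}(7)) = −1/1209600 · (5.33613e-08 − 0.000874271) = 7.22733e-10.

S_4 ≈ 61.3105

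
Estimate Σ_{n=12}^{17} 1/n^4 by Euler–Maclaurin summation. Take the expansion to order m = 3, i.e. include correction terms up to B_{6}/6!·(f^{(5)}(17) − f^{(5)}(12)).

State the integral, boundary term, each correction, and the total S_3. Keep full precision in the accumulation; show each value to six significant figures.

S_3 ≈ 0.000156254

∫_12^17 1/x^4 dx evaluates to 0.000125054.
Endpoint term: (f(12) + f(17))/2 = (4.82253e-05 + 1.19730e-05)/2 = 3.00992e-05.
So far: 0.000155153.
Order-1 term: 1/12 · (-2.81719e-06 − (-1.60751e-05)) = 1.10483e-06.
After k=1: 0.000156258.
Order-2 term: −1/720 · (-2.92441e-07 − (-3.34898e-06)) = -4.24519e-09.
After k=2: 0.000156254.
Order-3 term: 1/30240 · (-5.66668e-08 − (-1.30238e-06)) = 4.11943e-11.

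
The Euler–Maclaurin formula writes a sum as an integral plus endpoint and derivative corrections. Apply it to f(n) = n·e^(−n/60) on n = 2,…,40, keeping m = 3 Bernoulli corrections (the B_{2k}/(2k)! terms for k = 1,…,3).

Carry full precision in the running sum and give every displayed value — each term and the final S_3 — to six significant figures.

The integral term ∫_2^40 x·e^(−x/60) dx = 517.541.
Boundary: ½(f(2) + f(40)) = ½(1.93443 + 20.5367) = 11.2356.
Running total after boundary: 528.777.
Order-1 term: 1/12 · (0.171139 − 0.934976) = -0.0636530.
After k=1: 528.713.
Order-2 term: −1/720 · (0.000332770 − 0.000797058) = 6.44844e-07.
After k=2: 528.713.
Order-3 term: 1/30240 · (1.71667e-07 − 3.70667e-07) = -6.58067e-12.

S_3 ≈ 528.713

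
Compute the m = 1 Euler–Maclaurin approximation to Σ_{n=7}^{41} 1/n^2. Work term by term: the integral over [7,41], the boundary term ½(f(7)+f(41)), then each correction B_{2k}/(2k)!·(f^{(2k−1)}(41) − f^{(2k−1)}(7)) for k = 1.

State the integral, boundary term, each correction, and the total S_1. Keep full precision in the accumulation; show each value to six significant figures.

The integral term ∫_7^41 1/x^2 dx = 0.118467.
½[f(7) + f(41)] = ½[0.0204082 + 0.000594884] = 0.0105015.
Running total after boundary: 0.128968.
Order-1 term: 1/12 · (-2.90187e-05 − (-0.00583090)) = 0.000483490.

S_1 ≈ 0.129452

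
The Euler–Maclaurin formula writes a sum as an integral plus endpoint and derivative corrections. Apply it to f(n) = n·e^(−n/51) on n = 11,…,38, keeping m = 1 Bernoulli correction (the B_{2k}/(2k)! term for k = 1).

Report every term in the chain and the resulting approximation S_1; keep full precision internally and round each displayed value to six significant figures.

S_1 ≈ 407.336

∫_11^38 x·e^(−x/51) dx evaluates to 393.927.
Endpoint term: (f(11) + f(38))/2 = (8.86587 + 18.0381)/2 = 13.4520.
Integral + boundary = 407.379.
k=1: B_{2}/(2)! × [f^{(1)}(38) − f^{(1)}(11)] = 1/12 × (0.120999 − 0.632148) = -0.0425957.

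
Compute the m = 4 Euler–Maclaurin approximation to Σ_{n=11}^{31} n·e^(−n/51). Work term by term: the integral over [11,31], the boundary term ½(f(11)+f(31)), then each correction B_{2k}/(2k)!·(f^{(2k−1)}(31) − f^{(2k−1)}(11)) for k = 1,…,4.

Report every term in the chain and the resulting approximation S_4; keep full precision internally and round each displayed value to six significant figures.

∫_11^31 x·e^(−x/51) dx evaluates to 271.335.
½[f(11) + f(31)] = ½[8.86587 + 16.8802] = 12.8731.
Running total after boundary: 284.208.
Correction k=1: B_{2}/2! · (f^{(1)}(31) − f^{(1)}(11)) = 1/12 · (0.213539 − 0.632148) = -0.0348841.
After k=1: 284.173.
Correction k=2: B_{4}/4! · (f^{(3)}(31) − f^{(3)}(11)) = −1/720 · (0.000500802 − 0.000862793) = 5.02764e-07.
After k=2: 284.173.
Correction k=3: B_{6}/6! · (f^{(5)}(31) − f^{(5)}(11)) = 1/30240 · (3.53520e-07 − 5.69990e-07) = -7.15841e-12.
After k=3: 284.173.
Correction k=4: B_{8}/8! · (f^{(7)}(31) − f^{(7)}(11)) = −1/1209600 · (1.97808e-10 − 3.10752e-10) = 9.33729e-17.

S_4 ≈ 284.173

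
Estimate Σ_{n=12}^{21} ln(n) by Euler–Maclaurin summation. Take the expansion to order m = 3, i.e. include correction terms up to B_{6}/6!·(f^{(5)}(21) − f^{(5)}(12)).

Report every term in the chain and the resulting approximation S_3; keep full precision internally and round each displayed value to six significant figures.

S_3 ≈ 27.8778

∫_12^21 ln(x) dx evaluates to 25.1161.
Endpoint term: (f(12) + f(21))/2 = (2.48491 + 3.04452)/2 = 2.76471.
Integral + boundary = 27.8808.
k=1: B_{2}/(2)! × [f^{(1)}(21) − f^{(1)}(12)] = 1/12 × (0.0476190 − 0.0833333) = -0.00297619.
Running total after k=1: 27.8778.
k=2: B_{4}/(4)! × [f^{(3)}(21) − f^{(3)}(12)] = −1/720 × (0.000215959 − 0.00115741) = 1.30757e-06.
Running total after k=2: 27.8778.
k=3: B_{6}/(6)! × [f^{(5)}(21) − f^{(5)}(12)] = 1/30240 × (5.87645e-06 − 9.64506e-05) = -2.99518e-09.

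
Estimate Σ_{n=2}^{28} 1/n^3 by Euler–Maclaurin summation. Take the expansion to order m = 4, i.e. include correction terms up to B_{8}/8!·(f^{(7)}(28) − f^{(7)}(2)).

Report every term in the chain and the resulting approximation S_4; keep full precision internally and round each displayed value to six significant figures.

The integral term ∫_2^28 1/x^3 dx = 0.124362.
Boundary: ½(f(2) + f(28)) = ½(0.125000 + 4.55539e-05) = 0.0625228.
So far: 0.186885.
Correction k=1: B_{2}/2! · (f^{(1)}(28) − f^{(1)}(2)) = 1/12 · (-4.88078e-06 − (-0.187500)) = 0.0156246.
After k=1: 0.202510.
Correction k=2: B_{4}/4! · (f^{(3)}(28) − f^{(3)}(2)) = −1/720 · (-1.24510e-07 − (-0.937500)) = -0.00130208.
After k=2: 0.201208.
Correction k=3: B_{6}/6! · (f^{(5)}(28) − f^{(5)}(2)) = 1/30240 · (-6.67016e-09 − (-9.84375)) = 0.000325521.
After k=3: 0.201533.
Correction k=4: B_{8}/8! · (f^{(7)}(28) − f^{(7)}(2)) = −1/1209600 · (-6.12566e-10 − (-177.188)) = -0.000146484.

S_4 ≈ 0.201387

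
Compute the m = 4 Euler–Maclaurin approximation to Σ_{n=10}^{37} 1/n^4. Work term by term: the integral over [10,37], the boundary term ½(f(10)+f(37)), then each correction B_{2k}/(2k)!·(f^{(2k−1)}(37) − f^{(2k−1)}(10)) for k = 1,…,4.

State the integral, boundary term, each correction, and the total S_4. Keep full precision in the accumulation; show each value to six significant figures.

S_4 ≈ 0.000380331

∫_10^37 1/x^4 dx evaluates to 0.000326753.
Boundary: ½(f(10) + f(37)) = ½(0.000100000 + 5.33572e-07) = 5.02668e-05.
Integral + boundary = 0.000377019.
Order-1 term: 1/12 · (-5.76835e-08 − (-4.00000e-05)) = 3.32853e-06.
Running total after k=1: 0.000380348.
Order-2 term: −1/720 · (-1.26406e-09 − (-1.20000e-05)) = -1.66649e-08.
Running total after k=2: 0.000380331.
Order-3 term: 1/30240 · (-5.17075e-11 − (-6.72000e-06)) = 2.22221e-10.
Running total after k=3: 0.000380331.
Order-4 term: −1/1209600 · (-3.39933e-12 − (-6.04800e-06)) = -5.00000e-12.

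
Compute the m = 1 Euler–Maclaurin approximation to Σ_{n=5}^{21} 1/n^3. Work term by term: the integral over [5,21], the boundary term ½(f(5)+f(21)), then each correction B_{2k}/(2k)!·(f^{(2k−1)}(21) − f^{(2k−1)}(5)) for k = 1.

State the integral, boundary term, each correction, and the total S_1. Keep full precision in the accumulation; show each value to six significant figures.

S_1 ≈ 0.0233189

Integral: ∫_5^21 1/x^3 dx = 0.0188662.
Endpoint term: (f(5) + f(21))/2 = (0.00800000 + 0.000107980)/2 = 0.00405399.
So far: 0.0229202.
Order-1 term: 1/12 · (-1.54257e-05 − (-0.00480000)) = 0.000398715.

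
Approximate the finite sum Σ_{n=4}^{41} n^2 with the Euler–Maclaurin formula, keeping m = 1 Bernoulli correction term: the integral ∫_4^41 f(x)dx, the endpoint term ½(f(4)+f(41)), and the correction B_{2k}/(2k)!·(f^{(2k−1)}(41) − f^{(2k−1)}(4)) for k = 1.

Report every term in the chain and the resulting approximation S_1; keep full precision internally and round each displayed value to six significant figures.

∫_4^41 x^2 dx evaluates to 22952.3.
Endpoint term: (f(4) + f(41))/2 = (16.0000 + 1681.00)/2 = 848.500.
Integral + boundary = 23800.8.
Order-1 term: 1/12 · (82.0000 − 8.00000) = 6.16667.

S_1 ≈ 23807.0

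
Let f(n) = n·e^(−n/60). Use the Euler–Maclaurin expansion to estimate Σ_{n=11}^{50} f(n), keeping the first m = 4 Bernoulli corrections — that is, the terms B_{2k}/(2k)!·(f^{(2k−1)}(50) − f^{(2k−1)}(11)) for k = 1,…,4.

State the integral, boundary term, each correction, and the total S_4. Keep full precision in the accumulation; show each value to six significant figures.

∫_11^50 x·e^(−x/60) dx evaluates to 678.062.
Boundary: ½(f(11) + f(50)) = ½(9.15740 + 21.7299) = 15.4437.
So far: 693.505.
k=1: B_{2}/(2)! × [f^{(1)}(50) − f^{(1)}(11)] = 1/12 × (0.0724330 − 0.679867) = -0.0506195.
After k=1: 693.455.
k=2: B_{4}/(4)! × [f^{(3)}(50) − f^{(3)}(11)] = −1/720 × (0.000261564 − 0.000651347) = 5.41365e-07.
After k=2: 693.455.
k=3: B_{6}/(6)! × [f^{(5)}(50) − f^{(5)}(11)] = 1/30240 × (1.39724e-07 − 3.09400e-07) = -5.61099e-12.
After k=3: 693.455.
k=4: B_{8}/(8)! × [f^{(7)}(50) − f^{(7)}(11)] = −1/1209600 × (5.74422e-11 − 1.21631e-10) = 5.30661e-17.

S_4 ≈ 693.455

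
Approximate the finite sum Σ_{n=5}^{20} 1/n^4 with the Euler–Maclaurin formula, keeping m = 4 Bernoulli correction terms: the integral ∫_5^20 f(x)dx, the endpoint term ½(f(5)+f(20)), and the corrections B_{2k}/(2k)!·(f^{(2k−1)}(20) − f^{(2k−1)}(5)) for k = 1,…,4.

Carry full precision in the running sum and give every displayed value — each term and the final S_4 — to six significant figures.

S_4 ≈ 0.00353266

∫_5^20 1/x^4 dx evaluates to 0.00262500.
½[f(5) + f(20)] = ½[0.00160000 + 6.25000e-06] = 0.000803125.
Running total after boundary: 0.00342813.
Order-1 term: 1/12 · (-1.25000e-06 − (-0.00128000)) = 0.000106562.
Running total after k=1: 0.00353469.
Order-2 term: −1/720 · (-9.37500e-08 − (-0.00153600)) = -2.13320e-06.
Running total after k=2: 0.00353255.
Order-3 term: 1/30240 · (-1.31250e-08 − (-0.00344064)) = 1.13777e-07.
Running total after k=3: 0.00353267.
Order-4 term: −1/1209600 · (-2.95313e-09 − (-0.0123863)) = -1.02400e-08.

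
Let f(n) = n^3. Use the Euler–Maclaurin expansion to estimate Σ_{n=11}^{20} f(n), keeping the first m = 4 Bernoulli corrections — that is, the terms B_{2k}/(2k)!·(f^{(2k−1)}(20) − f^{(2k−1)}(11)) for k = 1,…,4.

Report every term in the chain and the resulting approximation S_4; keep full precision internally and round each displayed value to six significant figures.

S_4 ≈ 41075.0

The integral term ∫_11^20 x^3 dx = 36339.8.
½[f(11) + f(20)] = ½[1331.00 + 8000.00] = 4665.50.
Running total after boundary: 41005.2.
Correction k=1: B_{2}/2! · (f^{(1)}(20) − f^{(1)}(11)) = 1/12 · (1200.00 − 363.000) = 69.7500.
Running total after k=1: 41075.0.
Correction k=2: B_{4}/4! · (f^{(3)}(20) − f^{(3)}(11)) = −1/720 · (6.00000 − 6.00000) = 0.00000.
Running total after k=2: 41075.0.
Correction k=3: B_{6}/6! · (f^{(5)}(20) − f^{(5)}(11)) = 1/30240 · (0.00000 − 0.00000) = 0.00000.
Running total after k=3: 41075.0.
Correction k=4: B_{8}/8! · (f^{(7)}(20) − f^{(7)}(11)) = −1/1209600 · (0.00000 − 0.00000) = 0.00000.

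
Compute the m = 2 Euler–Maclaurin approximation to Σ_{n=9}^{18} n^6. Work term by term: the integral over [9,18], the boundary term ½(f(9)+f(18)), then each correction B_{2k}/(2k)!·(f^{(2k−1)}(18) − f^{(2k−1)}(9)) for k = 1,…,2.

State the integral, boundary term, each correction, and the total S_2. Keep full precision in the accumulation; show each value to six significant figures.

S_2 ≈ 1.04963e+08

Integral: ∫_9^18 x^6 dx = 8.67767e+07.
Endpoint term: (f(9) + f(18))/2 = (531441 + 3.40122e+07)/2 = 1.72718e+07.
Integral + boundary = 1.04049e+08.
Correction k=1: B_{2}/2! · (f^{(1)}(18) − f^{(1)}(9)) = 1/12 · (1.13374e+07 − 354294) = 915260.
After k=1: 1.04964e+08.
Correction k=2: B_{4}/4! · (f^{(3)}(18) − f^{(3)}(9)) = −1/720 · (699840 − 87480.0) = -850.500.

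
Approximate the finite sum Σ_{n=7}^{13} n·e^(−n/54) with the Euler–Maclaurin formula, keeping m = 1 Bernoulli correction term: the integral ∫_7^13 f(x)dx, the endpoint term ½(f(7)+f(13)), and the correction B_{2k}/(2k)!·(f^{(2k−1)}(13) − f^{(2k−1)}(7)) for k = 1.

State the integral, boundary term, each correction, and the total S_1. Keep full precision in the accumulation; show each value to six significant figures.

Integral: ∫_7^13 x·e^(−x/54) dx = 49.6056.
Endpoint term: (f(7) + f(13))/2 = (6.14894 + 10.2186)/2 = 8.18377.
Running total after boundary: 57.7894.
Correction k=1: B_{2}/2! · (f^{(1)}(13) − f^{(1)}(7)) = 1/12 · (0.596812 − 0.764551) = -0.0139783.

S_1 ≈ 57.7754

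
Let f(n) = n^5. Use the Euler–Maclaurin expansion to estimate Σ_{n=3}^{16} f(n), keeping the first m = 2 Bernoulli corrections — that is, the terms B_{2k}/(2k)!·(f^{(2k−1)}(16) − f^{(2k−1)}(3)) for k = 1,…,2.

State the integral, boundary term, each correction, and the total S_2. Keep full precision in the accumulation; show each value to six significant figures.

Integral: ∫_3^16 x^5 dx = 2.79608e+06.
Endpoint term: (f(3) + f(16))/2 = (243.000 + 1.04858e+06)/2 = 524410.
Integral + boundary = 3.32049e+06.
k=1: B_{2}/(2)! × [f^{(1)}(16) − f^{(1)}(3)] = 1/12 × (327680 − 405.000) = 27272.9.
After k=1: 3.34776e+06.
k=2: B_{4}/(4)! × [f^{(3)}(16) − f^{(3)}(3)] = −1/720 × (15360.0 − 540.000) = -20.5833.

S_2 ≈ 3.34774e+06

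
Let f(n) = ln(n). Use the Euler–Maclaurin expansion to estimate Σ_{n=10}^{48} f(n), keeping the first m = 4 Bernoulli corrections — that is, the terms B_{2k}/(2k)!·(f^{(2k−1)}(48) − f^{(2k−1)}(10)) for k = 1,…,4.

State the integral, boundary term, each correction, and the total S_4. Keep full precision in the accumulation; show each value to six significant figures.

Integral: ∫_10^48 ln(x) dx = 124.792.
½[f(10) + f(48)] = ½[2.30259 + 3.87120] = 3.08689.
Integral + boundary = 127.879.
k=1: B_{2}/(2)! × [f^{(1)}(48) − f^{(1)}(10)] = 1/12 × (0.0208333 − 0.100000) = -0.00659722.
After k=1: 127.872.
k=2: B_{4}/(4)! × [f^{(3)}(48) − f^{(3)}(10)] = −1/720 × (1.80845e-05 − 0.00200000) = 2.75266e-06.
After k=2: 127.872.
k=3: B_{6}/(6)! × [f^{(5)}(48) − f^{(5)}(10)] = 1/30240 × (9.41901e-08 − 0.000240000) = -7.93339e-09.
After k=3: 127.872.
k=4: B_{8}/(8)! × [f^{(7)}(48) − f^{(7)}(10)] = −1/1209600 × (1.22643e-09 − 7.20000e-05) = 5.95228e-11.

S_4 ≈ 127.872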